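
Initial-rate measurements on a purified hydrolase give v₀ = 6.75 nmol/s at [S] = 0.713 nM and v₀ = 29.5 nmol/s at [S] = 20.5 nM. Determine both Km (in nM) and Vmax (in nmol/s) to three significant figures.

Km = 2.83 nM; Vmax = 33.6 nmol/s

From v = Vmax[S]/(Km+[S]), each point gives Vmax = v(Km+[S])/[S].
Equating: 6.75(Km+0.713)/0.713 = 29.5(Km+20.5)/20.5.
9.467·Km + 6.75 = 1.439·Km + 29.5, so (9.467 − 1.439)·Km = 29.5 − 6.75.
Km = 22.75/8.028 = 2.83 nM; then Vmax = 6.75(2.83+0.713)/0.713 = 33.6 nmol/s.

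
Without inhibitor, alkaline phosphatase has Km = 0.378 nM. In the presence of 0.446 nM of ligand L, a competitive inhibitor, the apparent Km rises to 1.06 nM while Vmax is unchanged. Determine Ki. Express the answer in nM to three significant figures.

Competitive: Km,app = α·Km with α = 1 + [I]/Ki.
α = Km,app/Km = 1.06/0.378 = 2.804.
Since α = 1 + [I]/Ki, [I]/Ki = 2.804 − 1 = 1.804 and Ki = 0.446/1.804 = 0.247 nM.

0.247 nM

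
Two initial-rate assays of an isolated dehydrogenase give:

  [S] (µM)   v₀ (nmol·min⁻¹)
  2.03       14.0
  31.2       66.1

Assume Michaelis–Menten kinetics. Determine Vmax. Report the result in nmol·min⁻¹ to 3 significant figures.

From v = Vmax[S]/(Km+[S]), each point gives Vmax = v(Km+[S])/[S].
Equating: 14.0(Km+2.03)/2.03 = 66.1(Km+31.2)/31.2.
6.897·Km + 14.0 = 2.119·Km + 66.1, so (6.897 − 2.119)·Km = 66.1 − 14.0.
Km = 52.10/4.778 = 10.9 µM; then Vmax = 14.0(10.9+2.03)/2.03 = 89.2 nmol·min⁻¹.

89.2 nmol·min⁻¹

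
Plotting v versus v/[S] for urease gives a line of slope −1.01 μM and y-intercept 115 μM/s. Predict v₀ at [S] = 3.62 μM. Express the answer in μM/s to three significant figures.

89.9 μM/s

In the Eadie–Hofstee form v = Vmax − Km·(v/[S]), the slope is −Km and the intercept is Vmax, so Km = 1.01 μM and Vmax = 115 μM/s.
v = 115 × 3.62/(1.01 + 3.62) = 89.9 μM/s.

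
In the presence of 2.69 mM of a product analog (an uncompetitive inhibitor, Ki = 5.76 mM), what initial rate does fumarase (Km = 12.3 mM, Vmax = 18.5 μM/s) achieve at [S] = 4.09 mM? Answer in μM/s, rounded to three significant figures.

With α = 1 + [I]/Ki = 1 + 2.69/5.76 = 1.467, the uncompetitive rate law is v = (Vmax/α)·[S] / (Km/α + [S]).
v = (18.5/1.467)×4.09 / (12.3/1.467 + 4.09) = 51.58/12.47 = 4.13 μM/s.

4.13 μM/s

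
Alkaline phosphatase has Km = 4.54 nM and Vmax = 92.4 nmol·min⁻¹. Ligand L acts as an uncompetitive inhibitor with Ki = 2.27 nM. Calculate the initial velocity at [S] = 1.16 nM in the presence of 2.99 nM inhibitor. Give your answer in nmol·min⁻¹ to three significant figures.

With α = 1 + [I]/Ki = 1 + 2.99/2.27 = 2.317, the uncompetitive rate law is v = (Vmax/α)·[S] / (Km/α + [S]).
v = (92.4/2.317)×1.16 / (4.54/2.317 + 1.16) = 46.26/3.119 = 14.8 nmol·min⁻¹.

14.8 nmol·min⁻¹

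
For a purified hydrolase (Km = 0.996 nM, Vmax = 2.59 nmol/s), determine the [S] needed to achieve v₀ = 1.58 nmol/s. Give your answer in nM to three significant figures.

The required fractional saturation is v/Vmax = 1.58/2.59 = 0.6100.
Then [S]/(Km+[S]) = 0.6100 ⇒ [S] = 0.996 × 0.6100/(1 − 0.6100) = 1.56 nM.

1.56 nM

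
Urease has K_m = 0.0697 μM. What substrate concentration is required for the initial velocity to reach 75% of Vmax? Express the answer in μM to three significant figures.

v/Vmax = [S]/(Km+[S]) = 0.75, so [S] = Km·0.75/(1 − 0.75) = 0.0697 × 3.000.
[S] = 0.209 μM.

0.209 μM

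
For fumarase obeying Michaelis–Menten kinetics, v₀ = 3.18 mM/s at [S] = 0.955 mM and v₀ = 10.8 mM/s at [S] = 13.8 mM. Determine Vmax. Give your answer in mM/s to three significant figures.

In reciprocal form, 1/v = (Km/Vmax)·(1/[S]) + 1/Vmax. The two points give (1/[S], 1/v) = (1.047, 0.3145) and (0.07246, 0.09259).
Slope = (0.3145 − 0.09259)/(1.047 − 0.07246) = 0.2276; intercept = 0.3145 − 0.2276×1.047 = 0.07610.
Vmax = 1/intercept = 13.1 mM/s; Km = slope × Vmax = 0.2276 × 13.1 = 2.99 mM.

13.1 mM/s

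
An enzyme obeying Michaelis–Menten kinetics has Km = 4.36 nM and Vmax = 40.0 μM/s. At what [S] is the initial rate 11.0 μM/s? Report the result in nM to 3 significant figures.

The required fractional saturation is v/Vmax = 11.0/40.0 = 0.2750.
Then [S]/(Km+[S]) = 0.2750 ⇒ [S] = 4.36 × 0.2750/(1 − 0.2750) = 1.65 nM.

1.65 nM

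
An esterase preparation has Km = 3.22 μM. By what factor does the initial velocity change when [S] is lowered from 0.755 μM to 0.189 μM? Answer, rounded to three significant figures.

The fractional saturations are [S]/(Km+[S]) = 0.755/3.975 = 0.1899 and 0.189/3.409 = 0.05544.
v₂/v₁ is just their ratio: 0.05544/0.1899 = 0.292.

0.292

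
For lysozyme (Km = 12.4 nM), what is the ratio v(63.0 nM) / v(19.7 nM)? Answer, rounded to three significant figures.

1.36

Since Vmax cancels, v₂/v₁ = [S]₂(Km+[S]₁) / [S]₁(Km+[S]₂).
= 63.0×(12.4+19.7) / (19.7×(12.4+63.0)) = 2022/1485 = 1.36.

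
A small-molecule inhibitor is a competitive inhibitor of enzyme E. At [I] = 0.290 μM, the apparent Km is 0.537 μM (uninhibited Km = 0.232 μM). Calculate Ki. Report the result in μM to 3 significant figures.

Competitive: Km,app = α·Km with α = 1 + [I]/Ki.
α = Km,app/Km = 0.537/0.232 = 2.315.
Since α = 1 + [I]/Ki, [I]/Ki = 2.315 − 1 = 1.315 and Ki = 0.290/1.315 = 0.221 μM.

0.221 μM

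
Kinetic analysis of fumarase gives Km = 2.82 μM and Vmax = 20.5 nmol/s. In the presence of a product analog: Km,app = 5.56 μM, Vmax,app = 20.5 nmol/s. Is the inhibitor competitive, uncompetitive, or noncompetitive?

competitive

Km increases (2.82 → 5.56 μM) while Vmax is unchanged — the hallmark of competitive inhibition.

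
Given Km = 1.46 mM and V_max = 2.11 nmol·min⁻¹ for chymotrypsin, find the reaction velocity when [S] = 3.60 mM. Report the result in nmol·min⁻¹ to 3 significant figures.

1.50 nmol·min⁻¹

v = Vmax·[S]/(Km + [S]) = 2.11 × 3.60 / (1.46 + 3.60)
  = 7.596 / 5.060 = 1.50 nmol·min⁻¹.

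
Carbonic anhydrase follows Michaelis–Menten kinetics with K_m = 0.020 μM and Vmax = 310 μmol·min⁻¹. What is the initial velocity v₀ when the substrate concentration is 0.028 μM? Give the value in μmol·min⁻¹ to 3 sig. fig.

181 μmol·min⁻¹

v = Vmax·[S]/(Km + [S]) = 310 × 0.028 / (0.020 + 0.028)
  = 8.680 / 0.04800 = 181 μmol·min⁻¹.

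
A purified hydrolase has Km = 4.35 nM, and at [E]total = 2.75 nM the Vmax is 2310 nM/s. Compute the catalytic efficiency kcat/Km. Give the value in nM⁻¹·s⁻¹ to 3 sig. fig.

kcat = Vmax/[E]total = 2310/2.75 = 840 s⁻¹.
kcat/Km = 840/4.35 = 193 nM⁻¹·s⁻¹.

193 nM⁻¹·s⁻¹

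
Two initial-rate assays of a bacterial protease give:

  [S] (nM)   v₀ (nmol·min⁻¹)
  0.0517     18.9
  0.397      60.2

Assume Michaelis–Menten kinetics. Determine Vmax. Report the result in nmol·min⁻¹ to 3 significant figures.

In reciprocal form, 1/v = (Km/Vmax)·(1/[S]) + 1/Vmax. The two points give (1/[S], 1/v) = (19.34, 0.05291) and (2.519, 0.01661).
Slope = (0.05291 − 0.01661)/(19.34 − 2.519) = 0.002158; intercept = 0.05291 − 0.002158×19.34 = 0.01118.
Vmax = 1/intercept = 89.5 nmol·min⁻¹; Km = slope × Vmax = 0.002158 × 89.5 = 0.193 nM.

89.5 nmol·min⁻¹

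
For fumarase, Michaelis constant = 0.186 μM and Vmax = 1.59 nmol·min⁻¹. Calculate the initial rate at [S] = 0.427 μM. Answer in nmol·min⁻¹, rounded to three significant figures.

[S]/(Km+[S]) = 0.427/0.6130 = 0.6966, the fractional saturation.
v = 0.6966 × Vmax = 0.6966 × 1.59 = 1.11 nmol·min⁻¹.

1.11 nmol·min⁻¹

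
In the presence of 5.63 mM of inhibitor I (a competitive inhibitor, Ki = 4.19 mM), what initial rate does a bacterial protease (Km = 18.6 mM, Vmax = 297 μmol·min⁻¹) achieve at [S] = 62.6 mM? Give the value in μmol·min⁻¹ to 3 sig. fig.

With α = 1 + [I]/Ki = 1 + 5.63/4.19 = 2.344, the competitive rate law is v = Vmax[S] / (αKm + [S]).
v = 297×62.6 / (2.344×18.6 + 62.6) = 18590/106.2 = 175 μmol·min⁻¹.

175 μmol·min⁻¹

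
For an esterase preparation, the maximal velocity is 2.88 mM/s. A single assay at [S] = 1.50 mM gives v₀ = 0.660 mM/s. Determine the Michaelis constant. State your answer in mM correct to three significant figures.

5.05 mM

From v = Vmax[S]/(Km+[S]), Km = [S](Vmax − v)/v.
Km = 1.50 × (2.88 − 0.660) / 0.660 = 3.330/0.660 = 5.05 mM.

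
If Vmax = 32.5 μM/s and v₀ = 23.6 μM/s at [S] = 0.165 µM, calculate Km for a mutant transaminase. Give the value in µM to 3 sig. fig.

v/Vmax = 23.6/32.5 = 0.7262 = [S]/(Km+[S]).
So Km + [S] = [S]/0.7262 = 0.2272 µM, giving Km = 0.2272 − 0.165 = 0.0622 µM.

0.0622 µM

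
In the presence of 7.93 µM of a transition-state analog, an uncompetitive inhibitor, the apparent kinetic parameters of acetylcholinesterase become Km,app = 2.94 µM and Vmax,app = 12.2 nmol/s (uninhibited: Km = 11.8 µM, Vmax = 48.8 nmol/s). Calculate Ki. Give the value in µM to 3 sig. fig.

2.64 µM

Uncompetitive: Vmax,app = Vmax/α (and Km,app = Km/α) with α = 1 + [I]/Ki.
α = Vmax/Vmax,app = 48.8/12.2 = 4.000.
Since α = 1 + [I]/Ki, [I]/Ki = 4.000 − 1 = 3.000 and Ki = 7.93/3.000 = 2.64 µM.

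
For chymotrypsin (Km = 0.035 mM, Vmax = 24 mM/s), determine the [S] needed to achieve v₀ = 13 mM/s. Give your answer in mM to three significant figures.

0.0414 mM

The required fractional saturation is v/Vmax = 13/24 = 0.5417.
Then [S]/(Km+[S]) = 0.5417 ⇒ [S] = 0.035 × 0.5417/(1 − 0.5417) = 0.0414 mM.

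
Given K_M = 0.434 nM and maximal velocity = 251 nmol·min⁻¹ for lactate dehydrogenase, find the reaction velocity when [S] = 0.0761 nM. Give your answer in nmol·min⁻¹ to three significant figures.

[S]/(Km+[S]) = 0.0761/0.5101 = 0.1492, the fractional saturation.
v = 0.1492 × Vmax = 0.1492 × 251 = 37.4 nmol·min⁻¹.

37.4 nmol·min⁻¹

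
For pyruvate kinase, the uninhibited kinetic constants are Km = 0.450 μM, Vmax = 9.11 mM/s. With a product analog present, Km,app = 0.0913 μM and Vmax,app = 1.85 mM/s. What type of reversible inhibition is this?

uncompetitive

Both Km and Vmax decrease by the same factor (~4.93-fold) — characteristic of uncompetitive inhibition.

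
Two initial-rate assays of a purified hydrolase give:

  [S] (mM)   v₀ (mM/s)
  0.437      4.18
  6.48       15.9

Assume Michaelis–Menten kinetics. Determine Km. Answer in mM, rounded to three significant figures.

From v = Vmax[S]/(Km+[S]), each point gives Vmax = v(Km+[S])/[S].
Equating: 4.18(Km+0.437)/0.437 = 15.9(Km+6.48)/6.48.
9.565·Km + 4.18 = 2.454·Km + 15.9, so (9.565 − 2.454)·Km = 15.9 − 4.18.
Km = 11.72/7.112 = 1.65 mM; then Vmax = 4.18(1.65+0.437)/0.437 = 19.9 mM/s.

1.65 mM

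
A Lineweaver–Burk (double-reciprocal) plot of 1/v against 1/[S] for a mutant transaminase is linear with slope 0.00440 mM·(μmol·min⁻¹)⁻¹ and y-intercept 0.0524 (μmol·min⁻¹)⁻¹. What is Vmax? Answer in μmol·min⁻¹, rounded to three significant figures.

19.1 μmol·min⁻¹

The y-intercept of a Lineweaver–Burk plot equals 1/Vmax, so Vmax = 1/0.0524 = 19.1 μmol·min⁻¹.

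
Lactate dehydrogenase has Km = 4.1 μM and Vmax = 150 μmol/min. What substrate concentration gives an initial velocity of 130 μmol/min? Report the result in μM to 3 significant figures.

26.6 μM

Rearranging v = Vmax[S]/(Km+[S]) gives [S] = Km·v/(Vmax − v).
[S] = 4.1 × 130 / (150 − 130) = 533.0/20.00 = 26.6 μM.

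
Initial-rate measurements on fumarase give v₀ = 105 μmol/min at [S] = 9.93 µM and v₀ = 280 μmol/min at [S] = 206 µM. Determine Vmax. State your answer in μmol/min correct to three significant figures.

306 μmol/min

From v = Vmax[S]/(Km+[S]), each point gives Vmax = v(Km+[S])/[S].
Equating: 105(Km+9.93)/9.93 = 280(Km+206)/206.
10.57·Km + 105 = 1.359·Km + 280, so (10.57 − 1.359)·Km = 280 − 105.
Km = 175.0/9.215 = 19.0 µM; then Vmax = 105(19.0+9.93)/9.93 = 306 μmol/min.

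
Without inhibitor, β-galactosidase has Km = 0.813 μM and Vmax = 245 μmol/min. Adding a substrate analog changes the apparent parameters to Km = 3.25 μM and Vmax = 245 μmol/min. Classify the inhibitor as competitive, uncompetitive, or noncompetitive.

Km increases (0.813 → 3.25 μM) while Vmax is unchanged — the hallmark of competitive inhibition.

competitive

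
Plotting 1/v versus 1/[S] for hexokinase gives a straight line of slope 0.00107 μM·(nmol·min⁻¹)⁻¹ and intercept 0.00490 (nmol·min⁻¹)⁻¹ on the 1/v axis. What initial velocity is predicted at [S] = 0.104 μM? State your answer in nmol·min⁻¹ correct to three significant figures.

65.8 nmol·min⁻¹

The y-intercept is 1/Vmax, so Vmax = 1/0.00490 = 204 nmol·min⁻¹.
The slope is Km/Vmax, so Km = 0.00107 × 204 = 0.218 μM.
Then v = 204 × 0.104/(0.218 + 0.104) = 65.8 nmol·min⁻¹.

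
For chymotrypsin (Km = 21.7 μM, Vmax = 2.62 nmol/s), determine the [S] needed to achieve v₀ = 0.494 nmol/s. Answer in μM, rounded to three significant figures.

The required fractional saturation is v/Vmax = 0.494/2.62 = 0.1885.
Then [S]/(Km+[S]) = 0.1885 ⇒ [S] = 21.7 × 0.1885/(1 − 0.1885) = 5.04 μM.

5.04 μM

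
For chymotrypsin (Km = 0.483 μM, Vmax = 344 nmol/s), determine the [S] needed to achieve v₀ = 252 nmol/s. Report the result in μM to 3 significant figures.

1.32 μM

The required fractional saturation is v/Vmax = 252/344 = 0.7326.
Then [S]/(Km+[S]) = 0.7326 ⇒ [S] = 0.483 × 0.7326/(1 − 0.7326) = 1.32 μM.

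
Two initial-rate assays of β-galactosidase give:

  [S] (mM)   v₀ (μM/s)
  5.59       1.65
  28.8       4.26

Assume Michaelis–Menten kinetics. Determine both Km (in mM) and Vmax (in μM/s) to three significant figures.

From v = Vmax[S]/(Km+[S]), each point gives Vmax = v(Km+[S])/[S].
Equating: 1.65(Km+5.59)/5.59 = 4.26(Km+28.8)/28.8.
0.2952·Km + 1.65 = 0.1479·Km + 4.26, so (0.2952 − 0.1479)·Km = 4.26 − 1.65.
Km = 2.610/0.1473 = 17.7 mM; then Vmax = 1.65(17.7+5.59)/5.59 = 6.88 μM/s.

Km = 17.7 mM; Vmax = 6.88 μM/s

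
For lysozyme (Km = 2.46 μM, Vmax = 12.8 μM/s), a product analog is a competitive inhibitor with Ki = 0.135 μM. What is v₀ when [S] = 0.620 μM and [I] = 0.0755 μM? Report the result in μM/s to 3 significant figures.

1.78 μM/s

α = 1 + [I]/Ki = 1 + 0.0755/0.135 = 1.559.
For a competitive inhibitor, Vmax is unchanged and the apparent Km becomes α·Km: Km,app = 3.84 μM, Vmax,app = 12.8 μM/s.
v = Vmax,app·[S]/(Km,app + [S]) = 12.8 × 0.620/(3.84 + 0.620) = 1.78 μM/s.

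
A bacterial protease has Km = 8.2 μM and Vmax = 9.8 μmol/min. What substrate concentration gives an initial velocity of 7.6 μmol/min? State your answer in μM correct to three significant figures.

The required fractional saturation is v/Vmax = 7.6/9.8 = 0.7755.
Then [S]/(Km+[S]) = 0.7755 ⇒ [S] = 8.2 × 0.7755/(1 − 0.7755) = 28.3 μM.

28.3 μM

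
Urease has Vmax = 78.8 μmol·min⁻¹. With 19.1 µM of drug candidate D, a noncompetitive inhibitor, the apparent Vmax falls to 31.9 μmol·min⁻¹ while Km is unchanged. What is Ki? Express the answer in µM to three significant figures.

Noncompetitive: Vmax,app = Vmax/α with α = 1 + [I]/Ki.
α = Vmax/Vmax,app = 78.8/31.9 = 2.470.
Since α = 1 + [I]/Ki, [I]/Ki = 2.470 − 1 = 1.470 and Ki = 19.1/1.470 = 13.0 µM.

13.0 µM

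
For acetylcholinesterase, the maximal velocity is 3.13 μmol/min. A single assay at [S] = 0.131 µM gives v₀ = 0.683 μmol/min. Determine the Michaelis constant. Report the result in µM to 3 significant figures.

v/Vmax = 0.683/3.13 = 0.2182 = [S]/(Km+[S]).
So Km + [S] = [S]/0.2182 = 0.6003 µM, giving Km = 0.6003 − 0.131 = 0.469 µM.

0.469 µM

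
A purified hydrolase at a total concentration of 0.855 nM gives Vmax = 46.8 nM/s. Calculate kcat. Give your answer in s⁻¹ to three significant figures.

54.7 s⁻¹

kcat = Vmax/[E]total = 46.8 nM/s / 0.855 nM = 54.7 s⁻¹.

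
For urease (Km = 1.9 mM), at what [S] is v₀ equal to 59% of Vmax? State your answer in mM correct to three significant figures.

v/Vmax = [S]/(Km+[S]) = 0.59, so [S] = Km·0.59/(1 − 0.59) = 1.9 × 1.439.
[S] = 2.73 mM.

2.73 mM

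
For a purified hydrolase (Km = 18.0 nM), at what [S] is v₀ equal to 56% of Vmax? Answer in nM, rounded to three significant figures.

v/Vmax = [S]/(Km+[S]) = 0.56, so [S] = Km·0.56/(1 − 0.56) = 18.0 × 1.273.
[S] = 22.9 nM.

22.9 nM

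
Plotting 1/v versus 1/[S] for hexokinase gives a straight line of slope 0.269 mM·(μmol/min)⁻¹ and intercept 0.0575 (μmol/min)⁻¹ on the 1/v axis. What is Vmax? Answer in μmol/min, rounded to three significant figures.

The y-intercept of a Lineweaver–Burk plot equals 1/Vmax, so Vmax = 1/0.0575 = 17.4 μmol/min.

17.4 μmol/min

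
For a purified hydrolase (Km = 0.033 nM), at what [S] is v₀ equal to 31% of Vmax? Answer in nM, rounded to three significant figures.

0.0148 nM

v/Vmax = [S]/(Km+[S]) = 0.31, so [S] = Km·0.31/(1 − 0.31) = 0.033 × 0.4493.
[S] = 0.0148 nM.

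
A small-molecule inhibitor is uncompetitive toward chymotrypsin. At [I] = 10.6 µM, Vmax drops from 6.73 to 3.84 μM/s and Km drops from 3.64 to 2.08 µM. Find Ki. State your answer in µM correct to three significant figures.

14.1 µM

Uncompetitive: Vmax,app = Vmax/α (and Km,app = Km/α) with α = 1 + [I]/Ki.
α = Vmax/Vmax,app = 6.73/3.84 = 1.753.
Since α = 1 + [I]/Ki, [I]/Ki = 1.753 − 1 = 0.7526 and Ki = 10.6/0.7526 = 14.1 µM.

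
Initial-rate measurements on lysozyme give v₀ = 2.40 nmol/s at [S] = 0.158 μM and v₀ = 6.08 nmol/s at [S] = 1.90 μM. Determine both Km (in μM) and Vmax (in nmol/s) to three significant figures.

Km = 0.307 μM; Vmax = 7.06 nmol/s

In reciprocal form, 1/v = (Km/Vmax)·(1/[S]) + 1/Vmax. The two points give (1/[S], 1/v) = (6.329, 0.4167) and (0.5263, 0.1645).
Slope = (0.4167 − 0.1645)/(6.329 − 0.5263) = 0.04346; intercept = 0.4167 − 0.04346×6.329 = 0.1416.
Vmax = 1/intercept = 7.06 nmol/s; Km = slope × Vmax = 0.04346 × 7.06 = 0.307 μM.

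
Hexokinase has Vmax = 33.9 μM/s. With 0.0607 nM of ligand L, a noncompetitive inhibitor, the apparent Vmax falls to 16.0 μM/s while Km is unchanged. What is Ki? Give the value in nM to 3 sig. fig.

0.0543 nM

Noncompetitive: Vmax,app = Vmax/α with α = 1 + [I]/Ki.
α = Vmax/Vmax,app = 33.9/16.0 = 2.119.
Since α = 1 + [I]/Ki, [I]/Ki = 2.119 − 1 = 1.119 and Ki = 0.0607/1.119 = 0.0543 nM.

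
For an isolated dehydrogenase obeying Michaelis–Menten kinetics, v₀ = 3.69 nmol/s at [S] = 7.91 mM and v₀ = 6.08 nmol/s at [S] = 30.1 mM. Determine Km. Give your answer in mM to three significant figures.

From v = Vmax[S]/(Km+[S]), each point gives Vmax = v(Km+[S])/[S].
Equating: 3.69(Km+7.91)/7.91 = 6.08(Km+30.1)/30.1.
0.4665·Km + 3.69 = 0.2020·Km + 6.08, so (0.4665 − 0.2020)·Km = 6.08 − 3.69.
Km = 2.390/0.2645 = 9.04 mM; then Vmax = 3.69(9.04+7.91)/7.91 = 7.91 nmol/s.

9.04 mM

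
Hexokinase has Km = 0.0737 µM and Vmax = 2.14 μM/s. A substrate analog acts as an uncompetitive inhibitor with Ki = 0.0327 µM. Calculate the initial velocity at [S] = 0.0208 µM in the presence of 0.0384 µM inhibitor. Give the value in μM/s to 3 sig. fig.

0.374 μM/s

With α = 1 + [I]/Ki = 1 + 0.0384/0.0327 = 2.174, the uncompetitive rate law is v = (Vmax/α)·[S] / (Km/α + [S]).
v = (2.14/2.174)×0.0208 / (0.0737/2.174 + 0.0208) = 0.02047/0.05470 = 0.374 μM/s.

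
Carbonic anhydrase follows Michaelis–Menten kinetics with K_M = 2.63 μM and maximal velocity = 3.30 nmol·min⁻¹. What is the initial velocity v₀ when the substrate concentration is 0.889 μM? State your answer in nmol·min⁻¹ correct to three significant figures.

[S]/(Km+[S]) = 0.889/3.519 = 0.2526, the fractional saturation.
v = 0.2526 × Vmax = 0.2526 × 3.30 = 0.834 nmol·min⁻¹.

0.834 nmol·min⁻¹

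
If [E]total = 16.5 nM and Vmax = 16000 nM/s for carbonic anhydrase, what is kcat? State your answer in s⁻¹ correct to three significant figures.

970 s⁻¹

kcat = Vmax/[E]total = 16000 nM/s / 16.5 nM = 970 s⁻¹.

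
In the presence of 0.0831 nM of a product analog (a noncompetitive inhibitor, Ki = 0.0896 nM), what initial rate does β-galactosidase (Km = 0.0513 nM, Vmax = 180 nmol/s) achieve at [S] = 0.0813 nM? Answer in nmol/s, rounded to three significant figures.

With α = 1 + [I]/Ki = 1 + 0.0831/0.0896 = 1.927, the noncompetitive rate law is v = (Vmax/α)·[S] / (Km + [S]).
v = (180/1.927)×0.0813 / (0.0513 + 0.0813) = 7.592/0.1326 = 57.3 nmol/s.

57.3 nmol/s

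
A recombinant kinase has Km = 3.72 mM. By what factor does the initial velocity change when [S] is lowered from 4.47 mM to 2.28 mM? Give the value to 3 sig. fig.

0.696

The fractional saturations are [S]/(Km+[S]) = 4.47/8.190 = 0.5458 and 2.28/6.000 = 0.3800.
v₂/v₁ is just their ratio: 0.3800/0.5458 = 0.696.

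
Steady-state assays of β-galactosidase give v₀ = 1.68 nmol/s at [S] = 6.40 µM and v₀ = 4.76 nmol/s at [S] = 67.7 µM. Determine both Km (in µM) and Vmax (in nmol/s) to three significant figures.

In reciprocal form, 1/v = (Km/Vmax)·(1/[S]) + 1/Vmax. The two points give (1/[S], 1/v) = (0.1562, 0.5952) and (0.01477, 0.2101).
Slope = (0.5952 − 0.2101)/(0.1562 − 0.01477) = 2.722; intercept = 0.5952 − 2.722×0.1562 = 0.1699.
Vmax = 1/intercept = 5.89 nmol/s; Km = slope × Vmax = 2.722 × 5.89 = 16.0 µM.

Km = 16.0 µM; Vmax = 5.89 nmol/s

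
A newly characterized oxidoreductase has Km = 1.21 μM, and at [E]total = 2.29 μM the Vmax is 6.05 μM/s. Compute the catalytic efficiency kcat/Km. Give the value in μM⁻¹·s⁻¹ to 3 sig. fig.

2.18 μM⁻¹·s⁻¹

kcat = Vmax/[E]total = 6.05/2.29 = 2.64 s⁻¹.
kcat/Km = 2.64/1.21 = 2.18 μM⁻¹·s⁻¹.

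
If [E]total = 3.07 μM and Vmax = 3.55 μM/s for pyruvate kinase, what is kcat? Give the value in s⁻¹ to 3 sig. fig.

kcat = Vmax/[E]total = 3.55 μM/s / 3.07 μM = 1.16 s⁻¹.

1.16 s⁻¹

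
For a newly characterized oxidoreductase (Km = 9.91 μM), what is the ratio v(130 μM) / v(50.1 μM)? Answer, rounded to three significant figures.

1.11

The fractional saturations are [S]/(Km+[S]) = 50.1/60.01 = 0.8349 and 130/139.9 = 0.9292.
v₂/v₁ is just their ratio: 0.9292/0.8349 = 1.11.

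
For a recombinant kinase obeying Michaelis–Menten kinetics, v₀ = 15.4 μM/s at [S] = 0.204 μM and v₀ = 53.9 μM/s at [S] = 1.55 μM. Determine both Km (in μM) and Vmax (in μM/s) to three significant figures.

Km = 0.946 μM; Vmax = 86.8 μM/s

In reciprocal form, 1/v = (Km/Vmax)·(1/[S]) + 1/Vmax. The two points give (1/[S], 1/v) = (4.902, 0.06494) and (0.6452, 0.01855).
Slope = (0.06494 − 0.01855)/(4.902 − 0.6452) = 0.01090; intercept = 0.06494 − 0.01090×4.902 = 0.01152.
Vmax = 1/intercept = 86.8 μM/s; Km = slope × Vmax = 0.01090 × 86.8 = 0.946 μM.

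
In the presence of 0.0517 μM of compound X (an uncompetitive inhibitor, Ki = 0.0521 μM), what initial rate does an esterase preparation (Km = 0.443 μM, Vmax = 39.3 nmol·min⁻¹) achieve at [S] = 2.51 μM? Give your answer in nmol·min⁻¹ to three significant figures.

With α = 1 + [I]/Ki = 1 + 0.0517/0.0521 = 1.992, the uncompetitive rate law is v = (Vmax/α)·[S] / (Km/α + [S]).
v = (39.3/1.992)×2.51 / (0.443/1.992 + 2.51) = 49.51/2.732 = 18.1 nmol·min⁻¹.

18.1 nmol·min⁻¹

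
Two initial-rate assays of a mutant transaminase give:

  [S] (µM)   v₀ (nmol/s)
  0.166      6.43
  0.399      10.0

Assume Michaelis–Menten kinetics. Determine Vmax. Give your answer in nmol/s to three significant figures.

From v = Vmax[S]/(Km+[S]), each point gives Vmax = v(Km+[S])/[S].
Equating: 6.43(Km+0.166)/0.166 = 10.0(Km+0.399)/0.399.
38.73·Km + 6.43 = 25.06·Km + 10.0, so (38.73 − 25.06)·Km = 10.0 − 6.43.
Km = 3.570/13.67 = 0.261 µM; then Vmax = 6.43(0.261+0.166)/0.166 = 16.5 nmol/s.

16.5 nmol/s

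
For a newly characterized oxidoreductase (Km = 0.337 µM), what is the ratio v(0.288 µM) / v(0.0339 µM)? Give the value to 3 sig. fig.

5.04

Since Vmax cancels, v₂/v₁ = [S]₂(Km+[S]₁) / [S]₁(Km+[S]₂).
= 0.288×(0.337+0.0339) / (0.0339×(0.337+0.288)) = 0.1068/0.02119 = 5.04.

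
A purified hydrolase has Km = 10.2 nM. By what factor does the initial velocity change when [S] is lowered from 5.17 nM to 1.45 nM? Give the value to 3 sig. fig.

The fractional saturations are [S]/(Km+[S]) = 5.17/15.37 = 0.3364 and 1.45/11.65 = 0.1245.
v₂/v₁ is just their ratio: 0.1245/0.3364 = 0.370.

0.370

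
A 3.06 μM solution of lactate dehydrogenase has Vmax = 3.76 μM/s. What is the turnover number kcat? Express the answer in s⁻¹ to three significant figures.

kcat = Vmax/[E]total = 3.76 μM/s / 3.06 μM = 1.23 s⁻¹.

1.23 s⁻¹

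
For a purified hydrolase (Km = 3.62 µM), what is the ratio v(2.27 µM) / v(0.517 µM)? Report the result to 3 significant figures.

Since Vmax cancels, v₂/v₁ = [S]₂(Km+[S]₁) / [S]₁(Km+[S]₂).
= 2.27×(3.62+0.517) / (0.517×(3.62+2.27)) = 9.391/3.045 = 3.08.

3.08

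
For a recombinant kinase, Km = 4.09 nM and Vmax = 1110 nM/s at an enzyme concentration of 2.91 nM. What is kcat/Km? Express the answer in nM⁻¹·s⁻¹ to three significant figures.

93.3 nM⁻¹·s⁻¹

kcat = Vmax/[E]total = 1110/2.91 = 381 s⁻¹.
kcat/Km = 381/4.09 = 93.3 nM⁻¹·s⁻¹.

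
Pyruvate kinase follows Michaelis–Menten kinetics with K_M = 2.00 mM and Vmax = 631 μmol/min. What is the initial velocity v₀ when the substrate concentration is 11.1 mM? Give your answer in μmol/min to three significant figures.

535 μmol/min

[S]/(Km+[S]) = 11.1/13.10 = 0.8473, the fractional saturation.
v = 0.8473 × Vmax = 0.8473 × 631 = 535 μmol/min.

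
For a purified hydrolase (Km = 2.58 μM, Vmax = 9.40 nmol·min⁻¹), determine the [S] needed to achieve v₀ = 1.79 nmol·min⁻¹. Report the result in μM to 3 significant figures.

The required fractional saturation is v/Vmax = 1.79/9.40 = 0.1904.
Then [S]/(Km+[S]) = 0.1904 ⇒ [S] = 2.58 × 0.1904/(1 − 0.1904) = 0.607 μM.

0.607 μM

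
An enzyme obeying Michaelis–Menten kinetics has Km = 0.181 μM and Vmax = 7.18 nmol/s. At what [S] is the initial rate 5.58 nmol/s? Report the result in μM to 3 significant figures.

0.631 μM

Rearranging v = Vmax[S]/(Km+[S]) gives [S] = Km·v/(Vmax − v).
[S] = 0.181 × 5.58 / (7.18 − 5.58) = 1.010/1.600 = 0.631 μM.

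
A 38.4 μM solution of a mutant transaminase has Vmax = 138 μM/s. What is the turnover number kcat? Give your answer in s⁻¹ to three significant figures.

kcat = Vmax/[E]total = 138 μM/s / 38.4 μM = 3.59 s⁻¹.

3.59 s⁻¹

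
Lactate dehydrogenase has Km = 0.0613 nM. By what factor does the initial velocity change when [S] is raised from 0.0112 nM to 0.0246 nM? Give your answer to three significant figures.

Since Vmax cancels, v₂/v₁ = [S]₂(Km+[S]₁) / [S]₁(Km+[S]₂).
= 0.0246×(0.0613+0.0112) / (0.0112×(0.0613+0.0246)) = 0.001784/0.0009621 = 1.85.

1.85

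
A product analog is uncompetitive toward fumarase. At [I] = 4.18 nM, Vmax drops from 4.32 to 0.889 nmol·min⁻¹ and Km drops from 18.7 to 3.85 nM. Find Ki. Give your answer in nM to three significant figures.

1.08 nM

Uncompetitive: Vmax,app = Vmax/α (and Km,app = Km/α) with α = 1 + [I]/Ki.
α = Vmax/Vmax,app = 4.32/0.889 = 4.859.
Since α = 1 + [I]/Ki, [I]/Ki = 4.859 − 1 = 3.859 and Ki = 4.18/3.859 = 1.08 nM.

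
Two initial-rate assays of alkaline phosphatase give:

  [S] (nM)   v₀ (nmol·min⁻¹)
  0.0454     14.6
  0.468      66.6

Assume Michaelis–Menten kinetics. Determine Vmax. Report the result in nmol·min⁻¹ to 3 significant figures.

108 nmol·min⁻¹

In reciprocal form, 1/v = (Km/Vmax)·(1/[S]) + 1/Vmax. The two points give (1/[S], 1/v) = (22.03, 0.06849) and (2.137, 0.01502).
Slope = (0.06849 − 0.01502)/(22.03 − 2.137) = 0.002689; intercept = 0.06849 − 0.002689×22.03 = 0.009270.
Vmax = 1/intercept = 108 nmol·min⁻¹; Km = slope × Vmax = 0.002689 × 108 = 0.290 nM.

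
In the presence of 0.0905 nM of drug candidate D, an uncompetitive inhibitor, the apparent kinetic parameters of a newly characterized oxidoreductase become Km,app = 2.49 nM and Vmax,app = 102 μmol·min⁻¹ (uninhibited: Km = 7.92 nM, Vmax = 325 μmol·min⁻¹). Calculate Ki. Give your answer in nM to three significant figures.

Uncompetitive: Vmax,app = Vmax/α (and Km,app = Km/α) with α = 1 + [I]/Ki.
α = Vmax/Vmax,app = 325/102 = 3.186.
Ki = [I]/(α − 1) = 0.0905/2.186 = 0.0414 nM.

0.0414 nM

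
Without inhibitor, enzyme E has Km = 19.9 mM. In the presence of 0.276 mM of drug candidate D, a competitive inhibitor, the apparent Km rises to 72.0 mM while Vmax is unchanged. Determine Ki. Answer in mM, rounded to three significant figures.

Competitive: Km,app = α·Km with α = 1 + [I]/Ki.
α = Km,app/Km = 72.0/19.9 = 3.618.
Since α = 1 + [I]/Ki, [I]/Ki = 3.618 − 1 = 2.618 and Ki = 0.276/2.618 = 0.105 mM.

0.105 mM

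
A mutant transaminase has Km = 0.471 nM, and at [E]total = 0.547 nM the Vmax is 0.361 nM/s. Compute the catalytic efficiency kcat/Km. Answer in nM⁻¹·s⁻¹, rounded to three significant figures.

1.40 nM⁻¹·s⁻¹

kcat = Vmax/[E]total = 0.361/0.547 = 0.660 s⁻¹.
kcat/Km = 0.660/0.471 = 1.40 nM⁻¹·s⁻¹.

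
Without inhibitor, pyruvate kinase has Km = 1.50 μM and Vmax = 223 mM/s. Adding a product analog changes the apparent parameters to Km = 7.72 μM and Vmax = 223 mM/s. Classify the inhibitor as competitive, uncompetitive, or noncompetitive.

Km increases (1.50 → 7.72 μM) while Vmax is unchanged — the hallmark of competitive inhibition.

competitive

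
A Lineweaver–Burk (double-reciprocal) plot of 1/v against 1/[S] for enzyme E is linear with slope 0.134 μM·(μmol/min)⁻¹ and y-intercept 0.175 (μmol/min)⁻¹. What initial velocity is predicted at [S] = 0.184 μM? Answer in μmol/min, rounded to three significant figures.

The y-intercept is 1/Vmax, so Vmax = 1/0.175 = 5.71 μmol/min.
The slope is Km/Vmax, so Km = 0.134 × 5.71 = 0.766 μM.
Then v = 5.71 × 0.184/(0.766 + 0.184) = 1.11 μmol/min.

1.11 μmol/min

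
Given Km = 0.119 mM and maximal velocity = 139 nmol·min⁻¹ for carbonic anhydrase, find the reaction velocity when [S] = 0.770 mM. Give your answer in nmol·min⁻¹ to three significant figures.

v = Vmax·[S]/(Km + [S]) = 139 × 0.770 / (0.119 + 0.770)
  = 107.0 / 0.8890 = 120 nmol·min⁻¹.

120 nmol·min⁻¹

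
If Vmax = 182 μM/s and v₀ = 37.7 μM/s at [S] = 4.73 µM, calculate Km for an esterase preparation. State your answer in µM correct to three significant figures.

v/Vmax = 37.7/182 = 0.2071 = [S]/(Km+[S]).
So Km + [S] = [S]/0.2071 = 22.83 µM, giving Km = 22.83 − 4.73 = 18.1 µM.

18.1 µM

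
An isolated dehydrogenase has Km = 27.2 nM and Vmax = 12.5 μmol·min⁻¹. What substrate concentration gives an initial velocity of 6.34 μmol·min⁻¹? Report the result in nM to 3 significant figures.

Rearranging v = Vmax[S]/(Km+[S]) gives [S] = Km·v/(Vmax − v).
[S] = 27.2 × 6.34 / (12.5 − 6.34) = 172.4/6.160 = 28.0 nM.

28.0 nM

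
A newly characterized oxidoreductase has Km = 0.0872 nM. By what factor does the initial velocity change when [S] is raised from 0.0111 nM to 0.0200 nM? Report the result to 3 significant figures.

1.65

The fractional saturations are [S]/(Km+[S]) = 0.0111/0.09830 = 0.1129 and 0.0200/0.1072 = 0.1866.
v₂/v₁ is just their ratio: 0.1866/0.1129 = 1.65.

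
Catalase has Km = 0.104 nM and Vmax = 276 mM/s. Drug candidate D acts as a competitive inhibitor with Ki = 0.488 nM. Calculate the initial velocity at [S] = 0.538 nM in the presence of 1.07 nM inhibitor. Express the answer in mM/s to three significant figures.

171 mM/s

With α = 1 + [I]/Ki = 1 + 1.07/0.488 = 3.193, the competitive rate law is v = Vmax[S] / (αKm + [S]).
v = 276×0.538 / (3.193×0.104 + 0.538) = 148.5/0.8700 = 171 mM/s.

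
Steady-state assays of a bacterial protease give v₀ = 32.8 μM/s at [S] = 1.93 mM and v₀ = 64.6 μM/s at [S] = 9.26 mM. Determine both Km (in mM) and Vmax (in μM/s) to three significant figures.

From v = Vmax[S]/(Km+[S]), each point gives Vmax = v(Km+[S])/[S].
Equating: 32.8(Km+1.93)/1.93 = 64.6(Km+9.26)/9.26.
16.99·Km + 32.8 = 6.976·Km + 64.6, so (16.99 − 6.976)·Km = 64.6 − 32.8.
Km = 31.80/10.02 = 3.17 mM; then Vmax = 32.8(3.17+1.93)/1.93 = 86.7 μM/s.

Km = 3.17 mM; Vmax = 86.7 μM/s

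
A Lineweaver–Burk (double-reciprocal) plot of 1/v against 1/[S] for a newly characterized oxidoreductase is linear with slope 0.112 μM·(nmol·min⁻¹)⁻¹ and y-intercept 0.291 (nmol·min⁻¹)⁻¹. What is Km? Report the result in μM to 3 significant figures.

y-intercept = 1/Vmax ⇒ Vmax = 3.44 nmol·min⁻¹; slope = Km/Vmax ⇒ Km = slope × Vmax.
Km = 0.112 × 3.44 = 0.385 μM.

0.385 μM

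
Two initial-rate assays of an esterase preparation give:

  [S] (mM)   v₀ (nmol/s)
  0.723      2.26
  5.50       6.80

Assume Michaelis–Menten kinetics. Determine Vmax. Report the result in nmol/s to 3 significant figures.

9.77 nmol/s

From v = Vmax[S]/(Km+[S]), each point gives Vmax = v(Km+[S])/[S].
Equating: 2.26(Km+0.723)/0.723 = 6.80(Km+5.50)/5.50.
3.126·Km + 2.26 = 1.236·Km + 6.80, so (3.126 − 1.236)·Km = 6.80 − 2.26.
Km = 4.540/1.890 = 2.40 mM; then Vmax = 2.26(2.40+0.723)/0.723 = 9.77 nmol/s.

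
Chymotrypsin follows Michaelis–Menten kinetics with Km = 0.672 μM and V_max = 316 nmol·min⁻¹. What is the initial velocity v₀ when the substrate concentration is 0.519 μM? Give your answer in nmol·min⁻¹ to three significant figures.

138 nmol·min⁻¹

[S]/(Km+[S]) = 0.519/1.191 = 0.4358, the fractional saturation.
v = 0.4358 × Vmax = 0.4358 × 316 = 138 nmol·min⁻¹.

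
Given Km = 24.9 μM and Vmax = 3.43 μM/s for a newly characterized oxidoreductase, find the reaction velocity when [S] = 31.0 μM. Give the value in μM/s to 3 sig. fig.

v = Vmax·[S]/(Km + [S]) = 3.43 × 31.0 / (24.9 + 31.0)
  = 106.3 / 55.90 = 1.90 μM/s.

1.90 μM/s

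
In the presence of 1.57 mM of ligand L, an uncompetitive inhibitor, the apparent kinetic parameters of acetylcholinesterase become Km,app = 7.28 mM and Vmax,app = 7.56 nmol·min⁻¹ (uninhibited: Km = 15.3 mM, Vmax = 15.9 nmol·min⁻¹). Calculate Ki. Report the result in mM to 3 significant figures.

1.42 mM

Uncompetitive: Vmax,app = Vmax/α (and Km,app = Km/α) with α = 1 + [I]/Ki.
α = Vmax/Vmax,app = 15.9/7.56 = 2.103.
Since α = 1 + [I]/Ki, [I]/Ki = 2.103 − 1 = 1.103 and Ki = 1.57/1.103 = 1.42 mM.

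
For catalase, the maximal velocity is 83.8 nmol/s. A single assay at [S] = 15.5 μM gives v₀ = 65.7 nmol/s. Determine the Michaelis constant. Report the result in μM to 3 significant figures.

4.27 μM

From v = Vmax[S]/(Km+[S]), Km = [S](Vmax − v)/v.
Km = 15.5 × (83.8 − 65.7) / 65.7 = 280.5/65.7 = 4.27 μM.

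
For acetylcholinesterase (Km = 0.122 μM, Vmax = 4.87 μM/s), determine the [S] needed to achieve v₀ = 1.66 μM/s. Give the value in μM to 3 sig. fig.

0.0631 μM

The required fractional saturation is v/Vmax = 1.66/4.87 = 0.3409.
Then [S]/(Km+[S]) = 0.3409 ⇒ [S] = 0.122 × 0.3409/(1 − 0.3409) = 0.0631 μM.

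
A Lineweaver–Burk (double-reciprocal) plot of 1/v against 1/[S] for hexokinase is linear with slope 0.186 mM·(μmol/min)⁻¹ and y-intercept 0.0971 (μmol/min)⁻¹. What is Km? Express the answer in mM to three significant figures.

y-intercept = 1/Vmax ⇒ Vmax = 10.3 μmol/min; slope = Km/Vmax ⇒ Km = slope × Vmax.
Km = 0.186 × 10.3 = 1.92 mM.

1.92 mM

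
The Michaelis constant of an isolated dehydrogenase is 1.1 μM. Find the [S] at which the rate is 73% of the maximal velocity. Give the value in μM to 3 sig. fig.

v/Vmax = [S]/(Km+[S]) = 0.73, so [S] = Km·0.73/(1 − 0.73) = 1.1 × 2.704.
[S] = 2.97 μM.

2.97 μM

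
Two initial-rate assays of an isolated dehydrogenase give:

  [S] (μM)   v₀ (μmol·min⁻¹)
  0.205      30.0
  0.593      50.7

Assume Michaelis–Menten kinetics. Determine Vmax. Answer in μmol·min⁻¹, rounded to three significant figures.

79.8 μmol·min⁻¹

From v = Vmax[S]/(Km+[S]), each point gives Vmax = v(Km+[S])/[S].
Equating: 30.0(Km+0.205)/0.205 = 50.7(Km+0.593)/0.593.
146.3·Km + 30.0 = 85.50·Km + 50.7, so (146.3 − 85.50)·Km = 50.7 − 30.0.
Km = 20.70/60.84 = 0.340 μM; then Vmax = 30.0(0.340+0.205)/0.205 = 79.8 μmol·min⁻¹.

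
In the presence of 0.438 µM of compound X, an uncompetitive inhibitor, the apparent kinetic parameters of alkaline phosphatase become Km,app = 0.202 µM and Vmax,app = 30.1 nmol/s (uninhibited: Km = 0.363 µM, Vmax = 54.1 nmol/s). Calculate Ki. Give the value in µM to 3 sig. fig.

0.549 µM

Uncompetitive: Vmax,app = Vmax/α (and Km,app = Km/α) with α = 1 + [I]/Ki.
α = Vmax/Vmax,app = 54.1/30.1 = 1.797.
Ki = [I]/(α − 1) = 0.438/0.7973 = 0.549 µM.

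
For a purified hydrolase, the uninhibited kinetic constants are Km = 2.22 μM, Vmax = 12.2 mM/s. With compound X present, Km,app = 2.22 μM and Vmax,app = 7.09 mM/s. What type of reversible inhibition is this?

noncompetitive

Vmax decreases (12.2 → 7.09 mM/s) while Km is unchanged — pure noncompetitive inhibition.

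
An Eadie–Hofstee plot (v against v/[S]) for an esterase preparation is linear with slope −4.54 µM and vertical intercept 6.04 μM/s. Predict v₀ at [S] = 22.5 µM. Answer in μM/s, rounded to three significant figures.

5.03 μM/s

In the Eadie–Hofstee form v = Vmax − Km·(v/[S]), the slope is −Km and the intercept is Vmax, so Km = 4.54 µM and Vmax = 6.04 μM/s.
v = 6.04 × 22.5/(4.54 + 22.5) = 5.03 μM/s.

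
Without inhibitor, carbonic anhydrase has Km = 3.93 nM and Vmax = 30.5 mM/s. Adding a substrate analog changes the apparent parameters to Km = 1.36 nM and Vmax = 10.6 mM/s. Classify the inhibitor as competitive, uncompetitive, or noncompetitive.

uncompetitive

Both Km and Vmax decrease by the same factor (~2.88-fold) — characteristic of uncompetitive inhibition.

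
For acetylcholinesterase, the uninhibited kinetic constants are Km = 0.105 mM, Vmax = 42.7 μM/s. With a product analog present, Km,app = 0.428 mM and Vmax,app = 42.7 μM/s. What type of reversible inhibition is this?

Km increases (0.105 → 0.428 mM) while Vmax is unchanged — the hallmark of competitive inhibition.

competitive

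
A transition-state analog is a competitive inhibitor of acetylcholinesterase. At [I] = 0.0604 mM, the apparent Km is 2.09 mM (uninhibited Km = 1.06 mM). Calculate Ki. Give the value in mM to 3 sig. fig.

Competitive: Km,app = α·Km with α = 1 + [I]/Ki.
α = Km,app/Km = 2.09/1.06 = 1.972.
Ki = [I]/(α − 1) = 0.0604/0.9717 = 0.0622 mM.

0.0622 mM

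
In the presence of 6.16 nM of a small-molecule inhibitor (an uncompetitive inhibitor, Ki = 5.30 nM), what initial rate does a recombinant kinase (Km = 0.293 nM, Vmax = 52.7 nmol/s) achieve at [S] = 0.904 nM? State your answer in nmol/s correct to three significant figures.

21.2 nmol/s

α = 1 + [I]/Ki = 1 + 6.16/5.30 = 2.162.
For an uncompetitive inhibitor, both parameters are divided by α, giving Vmax/α and Km/α: Km,app = 0.136 nM, Vmax,app = 24.4 nmol/s.
v = Vmax,app·[S]/(Km,app + [S]) = 24.4 × 0.904/(0.136 + 0.904) = 21.2 nmol/s.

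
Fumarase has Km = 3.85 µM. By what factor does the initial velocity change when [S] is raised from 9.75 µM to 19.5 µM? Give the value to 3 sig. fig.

Since Vmax cancels, v₂/v₁ = [S]₂(Km+[S]₁) / [S]₁(Km+[S]₂).
= 19.5×(3.85+9.75) / (9.75×(3.85+19.5)) = 265.2/227.7 = 1.16.

1.16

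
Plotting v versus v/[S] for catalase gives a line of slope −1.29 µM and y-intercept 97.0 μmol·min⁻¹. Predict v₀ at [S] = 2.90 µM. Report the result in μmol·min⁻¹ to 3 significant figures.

67.1 μmol·min⁻¹

In the Eadie–Hofstee form v = Vmax − Km·(v/[S]), the slope is −Km and the intercept is Vmax, so Km = 1.29 µM and Vmax = 97.0 μmol·min⁻¹.
v = 97.0 × 2.90/(1.29 + 2.90) = 67.1 μmol·min⁻¹.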